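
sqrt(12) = 2* sqrt(3) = 3.46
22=22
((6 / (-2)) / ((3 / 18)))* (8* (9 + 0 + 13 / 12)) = -1452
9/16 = 0.56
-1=-1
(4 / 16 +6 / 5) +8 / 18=341 / 180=1.89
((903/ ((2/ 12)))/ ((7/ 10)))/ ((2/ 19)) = 73530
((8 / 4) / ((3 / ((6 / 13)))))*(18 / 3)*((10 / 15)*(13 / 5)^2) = 208 / 25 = 8.32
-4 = -4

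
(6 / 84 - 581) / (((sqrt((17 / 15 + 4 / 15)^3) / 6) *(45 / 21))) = -8133 *sqrt(35) / 49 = -981.95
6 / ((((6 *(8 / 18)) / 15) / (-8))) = -270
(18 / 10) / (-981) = -0.00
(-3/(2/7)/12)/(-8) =7/64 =0.11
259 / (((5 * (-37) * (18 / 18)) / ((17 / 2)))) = -11.90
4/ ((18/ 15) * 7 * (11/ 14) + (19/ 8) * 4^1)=40/ 161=0.25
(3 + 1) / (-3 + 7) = 1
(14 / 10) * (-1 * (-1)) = 7 / 5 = 1.40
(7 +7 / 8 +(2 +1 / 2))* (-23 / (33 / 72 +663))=-5727 / 15923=-0.36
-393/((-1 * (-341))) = -393/341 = -1.15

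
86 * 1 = 86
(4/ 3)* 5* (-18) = -120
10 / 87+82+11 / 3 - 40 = 3983 / 87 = 45.78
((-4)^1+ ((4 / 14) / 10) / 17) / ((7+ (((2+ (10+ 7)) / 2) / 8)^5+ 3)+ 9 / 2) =-2494562304 / 10519868345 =-0.24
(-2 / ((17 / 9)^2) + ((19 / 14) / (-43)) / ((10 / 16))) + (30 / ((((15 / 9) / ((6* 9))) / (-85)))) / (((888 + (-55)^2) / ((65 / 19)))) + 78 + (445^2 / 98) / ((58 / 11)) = 2606193963983 / 6710331460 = 388.39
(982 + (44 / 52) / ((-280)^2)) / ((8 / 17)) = 17014524987 / 8153600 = 2086.75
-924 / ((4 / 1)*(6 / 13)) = -1001 / 2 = -500.50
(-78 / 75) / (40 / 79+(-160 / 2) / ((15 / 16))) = 3081 / 251300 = 0.01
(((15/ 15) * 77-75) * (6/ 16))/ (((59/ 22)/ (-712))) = -11748/ 59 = -199.12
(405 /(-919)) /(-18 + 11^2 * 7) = -405 /761851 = -0.00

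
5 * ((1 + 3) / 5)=4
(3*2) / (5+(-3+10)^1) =1 / 2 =0.50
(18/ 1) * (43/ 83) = 774/ 83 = 9.33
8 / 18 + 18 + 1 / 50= 8309 / 450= 18.46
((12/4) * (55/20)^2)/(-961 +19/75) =-27225/1152896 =-0.02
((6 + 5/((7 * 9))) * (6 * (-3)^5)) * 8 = -496368/7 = -70909.71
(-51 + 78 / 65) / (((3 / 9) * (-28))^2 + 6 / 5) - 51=-204915 / 3974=-51.56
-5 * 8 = -40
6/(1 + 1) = 3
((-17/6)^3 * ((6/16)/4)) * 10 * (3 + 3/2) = -24565/256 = -95.96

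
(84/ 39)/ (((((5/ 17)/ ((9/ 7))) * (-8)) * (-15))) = 51/ 650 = 0.08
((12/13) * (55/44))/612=5/2652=0.00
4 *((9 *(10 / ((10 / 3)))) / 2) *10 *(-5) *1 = -2700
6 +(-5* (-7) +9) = 50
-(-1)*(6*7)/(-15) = -14/5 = -2.80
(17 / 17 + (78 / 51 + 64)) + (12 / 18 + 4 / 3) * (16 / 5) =6199 / 85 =72.93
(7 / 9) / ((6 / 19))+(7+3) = 673 / 54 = 12.46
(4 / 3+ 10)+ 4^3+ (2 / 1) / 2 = 229 / 3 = 76.33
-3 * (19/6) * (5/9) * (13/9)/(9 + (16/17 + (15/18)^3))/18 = -41990/1042983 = -0.04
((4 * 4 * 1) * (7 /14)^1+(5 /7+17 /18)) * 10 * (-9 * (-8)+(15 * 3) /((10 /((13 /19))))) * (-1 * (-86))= 82944635 /133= 623643.87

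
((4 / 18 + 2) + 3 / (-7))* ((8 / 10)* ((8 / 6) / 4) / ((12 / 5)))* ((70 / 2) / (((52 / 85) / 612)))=816425 / 117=6977.99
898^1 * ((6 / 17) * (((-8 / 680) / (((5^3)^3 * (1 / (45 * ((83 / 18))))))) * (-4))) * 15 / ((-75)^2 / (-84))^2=233738624 / 44097900390625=0.00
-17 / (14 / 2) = -2.43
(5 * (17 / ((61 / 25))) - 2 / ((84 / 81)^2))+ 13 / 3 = 2676449 / 71736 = 37.31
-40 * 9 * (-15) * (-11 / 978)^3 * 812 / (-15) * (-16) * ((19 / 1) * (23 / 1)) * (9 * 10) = -1133513673600 / 4330747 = -261736.29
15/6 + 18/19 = 131/38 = 3.45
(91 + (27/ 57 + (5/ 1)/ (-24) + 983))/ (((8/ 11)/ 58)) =156266935/ 1824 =85672.66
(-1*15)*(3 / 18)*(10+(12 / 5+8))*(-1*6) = 306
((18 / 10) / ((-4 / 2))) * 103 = -927 / 10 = -92.70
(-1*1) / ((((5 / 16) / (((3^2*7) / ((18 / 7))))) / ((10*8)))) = -6272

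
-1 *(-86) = 86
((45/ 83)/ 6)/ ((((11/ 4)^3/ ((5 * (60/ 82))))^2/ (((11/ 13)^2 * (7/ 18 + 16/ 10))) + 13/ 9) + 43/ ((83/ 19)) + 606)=12372480000/ 87627383989603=0.00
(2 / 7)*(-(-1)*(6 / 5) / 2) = 6 / 35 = 0.17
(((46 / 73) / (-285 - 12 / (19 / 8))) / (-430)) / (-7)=-437 / 605466015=-0.00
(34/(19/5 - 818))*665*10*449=-124685.46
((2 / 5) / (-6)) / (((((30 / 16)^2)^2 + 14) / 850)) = -696320 / 323907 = -2.15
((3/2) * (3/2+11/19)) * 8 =24.95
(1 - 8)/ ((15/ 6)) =-14/ 5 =-2.80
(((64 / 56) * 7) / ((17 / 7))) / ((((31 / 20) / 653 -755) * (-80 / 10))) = 0.00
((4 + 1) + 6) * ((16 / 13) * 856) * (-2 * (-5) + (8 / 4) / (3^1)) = 4820992 / 39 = 123615.18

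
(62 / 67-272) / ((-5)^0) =-18162 / 67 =-271.07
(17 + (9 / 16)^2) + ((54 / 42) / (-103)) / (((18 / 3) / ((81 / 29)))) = 92658493 / 5352704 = 17.31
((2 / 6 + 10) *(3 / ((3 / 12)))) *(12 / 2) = 744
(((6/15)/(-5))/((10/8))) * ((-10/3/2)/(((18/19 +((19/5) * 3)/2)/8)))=2432/18945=0.13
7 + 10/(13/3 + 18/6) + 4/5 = 504/55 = 9.16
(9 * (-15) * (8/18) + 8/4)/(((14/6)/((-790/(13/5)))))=687300/91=7552.75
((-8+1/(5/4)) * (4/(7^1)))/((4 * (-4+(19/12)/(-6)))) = 2592/10745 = 0.24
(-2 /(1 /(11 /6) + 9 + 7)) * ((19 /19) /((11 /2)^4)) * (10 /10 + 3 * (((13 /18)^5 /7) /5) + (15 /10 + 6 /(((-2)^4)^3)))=-29363827 /88268019840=-0.00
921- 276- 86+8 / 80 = 5591 / 10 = 559.10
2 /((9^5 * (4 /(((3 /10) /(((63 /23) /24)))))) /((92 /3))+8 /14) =29624 /43409479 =0.00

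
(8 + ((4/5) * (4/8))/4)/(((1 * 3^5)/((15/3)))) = 1/6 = 0.17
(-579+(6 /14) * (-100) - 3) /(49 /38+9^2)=-7.59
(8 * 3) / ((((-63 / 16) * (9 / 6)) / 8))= -2048 / 63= -32.51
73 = 73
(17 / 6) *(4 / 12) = 17 / 18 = 0.94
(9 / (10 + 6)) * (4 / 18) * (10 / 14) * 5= 0.45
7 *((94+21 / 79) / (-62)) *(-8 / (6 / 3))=104258 / 2449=42.57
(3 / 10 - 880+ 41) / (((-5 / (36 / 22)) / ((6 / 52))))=226449 / 7150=31.67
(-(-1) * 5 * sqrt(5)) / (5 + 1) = 5 * sqrt(5) / 6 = 1.86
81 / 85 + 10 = 931 / 85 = 10.95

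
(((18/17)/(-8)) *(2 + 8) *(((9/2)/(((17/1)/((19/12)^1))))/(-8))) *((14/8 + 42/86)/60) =65835/25450496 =0.00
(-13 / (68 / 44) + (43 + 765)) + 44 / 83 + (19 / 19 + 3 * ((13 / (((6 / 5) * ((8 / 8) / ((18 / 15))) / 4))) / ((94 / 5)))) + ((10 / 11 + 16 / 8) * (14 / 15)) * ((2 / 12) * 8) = 813.04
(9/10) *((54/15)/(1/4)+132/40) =1593/100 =15.93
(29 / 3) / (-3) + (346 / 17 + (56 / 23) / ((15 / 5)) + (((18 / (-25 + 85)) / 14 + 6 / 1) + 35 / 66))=132739597 / 5419260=24.49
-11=-11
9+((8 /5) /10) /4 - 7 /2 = 277 /50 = 5.54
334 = 334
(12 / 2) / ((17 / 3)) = 18 / 17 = 1.06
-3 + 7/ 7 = -2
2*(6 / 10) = 6 / 5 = 1.20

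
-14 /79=-0.18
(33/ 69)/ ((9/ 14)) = 154/ 207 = 0.74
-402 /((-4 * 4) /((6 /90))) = 67 /40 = 1.68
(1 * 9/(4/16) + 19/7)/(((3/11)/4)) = 11924/21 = 567.81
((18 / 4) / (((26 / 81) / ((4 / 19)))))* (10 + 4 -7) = 5103 / 247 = 20.66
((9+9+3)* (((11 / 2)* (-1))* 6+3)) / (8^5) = -0.02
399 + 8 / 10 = 1999 / 5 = 399.80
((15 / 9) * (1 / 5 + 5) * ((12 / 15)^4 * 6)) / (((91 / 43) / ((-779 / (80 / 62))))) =-132916096 / 21875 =-6076.16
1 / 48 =0.02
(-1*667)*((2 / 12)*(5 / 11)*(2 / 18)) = -3335 / 594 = -5.61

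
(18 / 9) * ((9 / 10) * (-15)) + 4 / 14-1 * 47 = -516 / 7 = -73.71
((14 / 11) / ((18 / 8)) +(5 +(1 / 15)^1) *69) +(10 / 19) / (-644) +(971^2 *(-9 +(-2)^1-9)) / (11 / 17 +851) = -8381157973073 / 384608070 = -21791.43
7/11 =0.64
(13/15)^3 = 2197/3375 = 0.65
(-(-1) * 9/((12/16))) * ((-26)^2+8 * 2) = 8304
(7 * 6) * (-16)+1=-671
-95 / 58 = -1.64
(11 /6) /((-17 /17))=-11 /6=-1.83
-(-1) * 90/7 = 90/7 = 12.86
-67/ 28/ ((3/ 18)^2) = -603/ 7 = -86.14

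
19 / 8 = 2.38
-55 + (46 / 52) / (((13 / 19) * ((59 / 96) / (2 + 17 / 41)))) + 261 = 86291690 / 408811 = 211.08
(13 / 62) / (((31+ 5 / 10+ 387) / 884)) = 11492 / 25947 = 0.44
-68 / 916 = -0.07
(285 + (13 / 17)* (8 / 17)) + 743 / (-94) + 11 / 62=116903771 / 421073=277.63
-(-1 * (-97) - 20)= -77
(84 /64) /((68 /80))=105 /68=1.54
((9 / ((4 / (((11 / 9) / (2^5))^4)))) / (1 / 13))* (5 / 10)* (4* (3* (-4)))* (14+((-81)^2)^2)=-8193214212755 / 127401984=-64309.94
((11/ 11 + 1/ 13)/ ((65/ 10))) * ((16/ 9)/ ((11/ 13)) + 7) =25228/ 16731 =1.51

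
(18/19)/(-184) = -9/1748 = -0.01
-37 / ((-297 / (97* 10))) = 35890 / 297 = 120.84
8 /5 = 1.60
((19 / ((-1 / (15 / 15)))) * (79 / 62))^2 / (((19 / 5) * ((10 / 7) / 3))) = 2490159 / 7688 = 323.90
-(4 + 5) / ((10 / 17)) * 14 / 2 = -107.10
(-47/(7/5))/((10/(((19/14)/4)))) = -893/784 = -1.14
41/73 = 0.56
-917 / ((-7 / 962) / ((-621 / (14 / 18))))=-100619565.43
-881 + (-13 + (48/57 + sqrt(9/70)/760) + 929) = 3 * sqrt(70)/53200 + 681/19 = 35.84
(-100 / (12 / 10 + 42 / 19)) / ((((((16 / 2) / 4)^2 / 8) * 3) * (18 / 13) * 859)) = -30875 / 1878633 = -0.02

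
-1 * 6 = -6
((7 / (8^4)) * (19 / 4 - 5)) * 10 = -35 / 8192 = -0.00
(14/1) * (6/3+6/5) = 224/5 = 44.80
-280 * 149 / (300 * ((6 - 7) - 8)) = 2086 / 135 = 15.45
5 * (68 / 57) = 340 / 57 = 5.96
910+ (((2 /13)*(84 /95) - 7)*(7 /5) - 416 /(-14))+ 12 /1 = 40722477 /43225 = 942.10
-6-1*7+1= -12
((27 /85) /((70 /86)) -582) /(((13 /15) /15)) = -15572601 /1547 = -10066.32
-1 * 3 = -3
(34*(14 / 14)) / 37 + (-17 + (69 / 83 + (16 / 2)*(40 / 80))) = -34548 / 3071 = -11.25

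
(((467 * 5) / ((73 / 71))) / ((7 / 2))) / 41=331570 / 20951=15.83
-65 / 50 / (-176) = 13 / 1760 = 0.01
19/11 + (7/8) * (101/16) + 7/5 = 60901/7040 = 8.65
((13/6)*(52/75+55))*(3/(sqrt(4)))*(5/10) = 54301/600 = 90.50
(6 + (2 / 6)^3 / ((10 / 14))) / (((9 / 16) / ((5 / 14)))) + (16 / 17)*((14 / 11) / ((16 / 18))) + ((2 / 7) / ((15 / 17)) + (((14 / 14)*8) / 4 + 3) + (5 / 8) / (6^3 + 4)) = 76462223 / 7270560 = 10.52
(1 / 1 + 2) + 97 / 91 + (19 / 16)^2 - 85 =-1852589 / 23296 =-79.52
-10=-10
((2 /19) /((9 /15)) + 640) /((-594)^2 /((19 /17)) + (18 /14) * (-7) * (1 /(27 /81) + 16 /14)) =51086 /25189515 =0.00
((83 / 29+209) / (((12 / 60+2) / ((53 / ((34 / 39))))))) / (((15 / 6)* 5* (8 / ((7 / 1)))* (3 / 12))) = 44448768 / 27115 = 1639.27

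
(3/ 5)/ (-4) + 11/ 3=211/ 60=3.52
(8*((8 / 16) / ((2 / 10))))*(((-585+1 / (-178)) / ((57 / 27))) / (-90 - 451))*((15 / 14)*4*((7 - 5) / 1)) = 562307400 / 6403817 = 87.81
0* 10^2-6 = -6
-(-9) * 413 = 3717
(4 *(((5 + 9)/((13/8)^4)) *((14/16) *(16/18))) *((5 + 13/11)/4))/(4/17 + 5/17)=464027648/25447851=18.23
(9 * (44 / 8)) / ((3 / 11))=363 / 2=181.50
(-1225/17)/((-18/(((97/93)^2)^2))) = 108448369225/22890391506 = 4.74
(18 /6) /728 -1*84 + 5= -57509 /728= -79.00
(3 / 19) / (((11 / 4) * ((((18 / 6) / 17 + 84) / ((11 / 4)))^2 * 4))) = 3179 / 207506448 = 0.00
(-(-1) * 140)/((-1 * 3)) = -140/3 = -46.67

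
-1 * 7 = -7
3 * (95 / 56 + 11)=2133 / 56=38.09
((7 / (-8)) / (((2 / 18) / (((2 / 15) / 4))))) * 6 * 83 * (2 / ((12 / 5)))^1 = -1743 / 16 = -108.94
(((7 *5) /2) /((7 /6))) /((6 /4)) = 10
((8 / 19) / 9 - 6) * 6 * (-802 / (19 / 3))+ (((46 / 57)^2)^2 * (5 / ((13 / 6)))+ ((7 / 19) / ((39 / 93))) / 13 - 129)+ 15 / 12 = 10457568348775 / 2378618892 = 4396.49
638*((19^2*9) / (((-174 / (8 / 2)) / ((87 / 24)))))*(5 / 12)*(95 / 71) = -54700525 / 568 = -96303.74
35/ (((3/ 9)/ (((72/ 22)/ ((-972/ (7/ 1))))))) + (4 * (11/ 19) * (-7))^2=9303091/ 35739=260.31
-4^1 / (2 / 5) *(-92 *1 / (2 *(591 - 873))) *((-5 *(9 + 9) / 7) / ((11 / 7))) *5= 34500 / 517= 66.73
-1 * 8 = -8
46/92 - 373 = -745/2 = -372.50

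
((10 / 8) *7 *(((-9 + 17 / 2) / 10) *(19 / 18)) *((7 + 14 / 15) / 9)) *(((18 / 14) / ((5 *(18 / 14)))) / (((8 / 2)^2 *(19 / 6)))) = -833 / 518400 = -0.00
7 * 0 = 0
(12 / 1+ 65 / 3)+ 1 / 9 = 304 / 9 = 33.78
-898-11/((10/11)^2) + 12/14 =-637317/700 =-910.45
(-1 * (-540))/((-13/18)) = -9720/13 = -747.69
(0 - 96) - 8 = -104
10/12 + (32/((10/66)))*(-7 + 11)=25369/30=845.63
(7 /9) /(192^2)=7 /331776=0.00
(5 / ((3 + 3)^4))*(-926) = -2315 / 648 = -3.57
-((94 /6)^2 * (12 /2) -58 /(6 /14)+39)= -1376.33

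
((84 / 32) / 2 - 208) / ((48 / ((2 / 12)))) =-3307 / 4608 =-0.72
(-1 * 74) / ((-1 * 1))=74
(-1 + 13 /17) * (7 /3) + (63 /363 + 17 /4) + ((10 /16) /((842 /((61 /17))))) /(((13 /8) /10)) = 525646547 /135095532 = 3.89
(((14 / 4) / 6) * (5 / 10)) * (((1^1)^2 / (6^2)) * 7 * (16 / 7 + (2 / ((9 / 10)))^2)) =896 / 2187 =0.41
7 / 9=0.78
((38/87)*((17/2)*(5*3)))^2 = 2608225/841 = 3101.34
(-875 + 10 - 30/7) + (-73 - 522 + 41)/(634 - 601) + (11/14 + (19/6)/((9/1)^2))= -2366270/2673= -885.25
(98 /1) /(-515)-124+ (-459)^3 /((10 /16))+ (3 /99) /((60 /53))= -6310892731985 /40788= -154724250.56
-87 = -87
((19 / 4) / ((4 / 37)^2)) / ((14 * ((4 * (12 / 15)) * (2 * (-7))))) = -130055 / 200704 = -0.65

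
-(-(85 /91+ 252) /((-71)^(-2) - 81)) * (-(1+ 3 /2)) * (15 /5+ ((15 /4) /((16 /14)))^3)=145723805394513 /487025803264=299.21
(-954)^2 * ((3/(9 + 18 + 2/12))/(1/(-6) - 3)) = -98292528/3097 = -31737.98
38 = 38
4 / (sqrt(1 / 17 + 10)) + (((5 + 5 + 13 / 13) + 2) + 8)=4*sqrt(323) / 57 + 21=22.26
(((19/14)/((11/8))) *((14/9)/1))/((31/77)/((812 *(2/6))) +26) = 863968/14631453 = 0.06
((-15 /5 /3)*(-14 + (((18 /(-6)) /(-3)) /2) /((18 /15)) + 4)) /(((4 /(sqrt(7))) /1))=115*sqrt(7) /48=6.34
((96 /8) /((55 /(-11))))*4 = -48 /5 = -9.60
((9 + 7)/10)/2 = 4/5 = 0.80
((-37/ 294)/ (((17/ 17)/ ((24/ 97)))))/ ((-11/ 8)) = 1184/ 52283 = 0.02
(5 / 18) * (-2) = -5 / 9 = -0.56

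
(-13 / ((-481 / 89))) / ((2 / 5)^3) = 37.58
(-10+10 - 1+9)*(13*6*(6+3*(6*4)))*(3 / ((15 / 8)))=389376 / 5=77875.20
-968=-968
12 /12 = 1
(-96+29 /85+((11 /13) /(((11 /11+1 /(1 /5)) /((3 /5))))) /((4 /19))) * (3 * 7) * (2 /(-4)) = 1000.20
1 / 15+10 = 151 / 15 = 10.07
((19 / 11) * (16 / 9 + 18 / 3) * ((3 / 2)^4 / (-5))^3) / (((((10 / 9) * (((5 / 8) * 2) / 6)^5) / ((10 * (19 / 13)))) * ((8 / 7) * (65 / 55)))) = -4568720686614 / 13203125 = -346033.28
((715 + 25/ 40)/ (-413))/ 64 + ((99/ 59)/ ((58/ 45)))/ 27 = 129655/ 6132224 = 0.02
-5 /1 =-5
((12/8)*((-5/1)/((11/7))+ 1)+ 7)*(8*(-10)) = -3280/11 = -298.18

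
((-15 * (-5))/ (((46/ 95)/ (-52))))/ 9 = -61750/ 69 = -894.93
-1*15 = -15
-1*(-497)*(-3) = -1491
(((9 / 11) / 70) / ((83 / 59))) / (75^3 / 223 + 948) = 39471 / 13490953630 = 0.00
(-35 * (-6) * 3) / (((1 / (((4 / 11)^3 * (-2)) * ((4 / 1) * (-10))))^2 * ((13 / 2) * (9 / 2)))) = 7340032000 / 23030293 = 318.71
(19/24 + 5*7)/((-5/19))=-16321/120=-136.01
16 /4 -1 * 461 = -457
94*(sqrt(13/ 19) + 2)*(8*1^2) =752*sqrt(247)/ 19 + 1504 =2126.03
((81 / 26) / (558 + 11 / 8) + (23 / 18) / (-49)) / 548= -1052257 / 28118071800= -0.00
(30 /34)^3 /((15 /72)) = 16200 /4913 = 3.30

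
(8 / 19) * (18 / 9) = 16 / 19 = 0.84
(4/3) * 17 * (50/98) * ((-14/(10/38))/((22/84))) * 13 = -335920/11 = -30538.18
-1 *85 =-85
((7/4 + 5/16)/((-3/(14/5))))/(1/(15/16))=-231/128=-1.80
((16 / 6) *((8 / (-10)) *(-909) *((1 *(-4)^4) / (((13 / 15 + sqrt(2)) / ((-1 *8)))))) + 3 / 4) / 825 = 1032585497 / 309100 - 59572224 *sqrt(2) / 15455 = -2110.55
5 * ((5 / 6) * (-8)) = -33.33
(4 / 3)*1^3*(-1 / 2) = -2 / 3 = -0.67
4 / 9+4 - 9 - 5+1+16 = 7.44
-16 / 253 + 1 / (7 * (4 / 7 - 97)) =-11053 / 170775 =-0.06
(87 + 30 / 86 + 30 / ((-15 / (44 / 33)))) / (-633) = -10924 / 81657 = -0.13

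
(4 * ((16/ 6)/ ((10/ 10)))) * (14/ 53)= 448/ 159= 2.82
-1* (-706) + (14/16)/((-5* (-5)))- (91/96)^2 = 705.14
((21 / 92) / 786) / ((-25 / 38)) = -133 / 301300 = -0.00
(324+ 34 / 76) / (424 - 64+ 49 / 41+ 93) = 505489 / 707636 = 0.71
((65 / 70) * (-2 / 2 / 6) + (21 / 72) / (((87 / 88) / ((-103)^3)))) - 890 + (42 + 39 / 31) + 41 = -73216076057 / 226548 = -323181.30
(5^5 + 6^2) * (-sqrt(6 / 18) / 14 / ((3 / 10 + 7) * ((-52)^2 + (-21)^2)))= -0.01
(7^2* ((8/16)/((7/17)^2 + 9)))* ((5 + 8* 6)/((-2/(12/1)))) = -42483/50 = -849.66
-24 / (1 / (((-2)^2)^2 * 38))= -14592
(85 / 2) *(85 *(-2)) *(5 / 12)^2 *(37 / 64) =-6683125 / 9216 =-725.17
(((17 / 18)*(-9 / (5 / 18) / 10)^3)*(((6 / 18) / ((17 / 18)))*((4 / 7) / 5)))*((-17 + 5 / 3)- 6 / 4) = 11927898 / 546875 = 21.81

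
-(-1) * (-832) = -832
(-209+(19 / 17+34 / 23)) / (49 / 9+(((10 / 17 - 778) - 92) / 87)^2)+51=259825274781 / 5298229423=49.04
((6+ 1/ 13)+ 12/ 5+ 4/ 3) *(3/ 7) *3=5739/ 455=12.61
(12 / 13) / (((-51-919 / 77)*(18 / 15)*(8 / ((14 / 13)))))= -2695 / 1637948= -0.00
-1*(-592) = 592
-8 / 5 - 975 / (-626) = -133 / 3130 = -0.04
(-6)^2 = 36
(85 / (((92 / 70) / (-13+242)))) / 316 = 681275 / 14536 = 46.87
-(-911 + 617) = 294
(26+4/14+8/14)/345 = 188/2415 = 0.08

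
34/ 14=17/ 7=2.43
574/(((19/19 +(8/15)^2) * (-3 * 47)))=-43050/13583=-3.17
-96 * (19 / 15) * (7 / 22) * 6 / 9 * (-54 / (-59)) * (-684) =52399872 / 3245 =16147.88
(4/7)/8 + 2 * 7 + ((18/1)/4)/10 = 2033/140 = 14.52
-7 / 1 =-7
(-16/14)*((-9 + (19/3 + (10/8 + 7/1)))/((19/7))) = -134/57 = -2.35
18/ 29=0.62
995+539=1534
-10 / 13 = -0.77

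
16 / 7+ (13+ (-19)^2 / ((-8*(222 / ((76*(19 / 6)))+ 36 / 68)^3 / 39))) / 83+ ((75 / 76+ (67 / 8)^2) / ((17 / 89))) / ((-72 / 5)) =-30.35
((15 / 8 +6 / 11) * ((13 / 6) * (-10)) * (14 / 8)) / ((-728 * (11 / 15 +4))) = 0.03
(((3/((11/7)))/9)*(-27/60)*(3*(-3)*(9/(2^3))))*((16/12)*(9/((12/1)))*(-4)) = -1701/440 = -3.87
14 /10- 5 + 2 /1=-8 /5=-1.60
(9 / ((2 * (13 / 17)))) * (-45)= -6885 / 26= -264.81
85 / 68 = 1.25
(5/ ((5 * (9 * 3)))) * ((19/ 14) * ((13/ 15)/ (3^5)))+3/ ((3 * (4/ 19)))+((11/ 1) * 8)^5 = 14542286258813849/ 2755620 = 5277319172.75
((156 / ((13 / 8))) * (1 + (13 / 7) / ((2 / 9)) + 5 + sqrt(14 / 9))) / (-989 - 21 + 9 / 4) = -38592 / 28217 - 128 * sqrt(14) / 4031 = -1.49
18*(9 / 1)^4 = 118098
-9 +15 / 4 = -5.25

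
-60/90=-2/3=-0.67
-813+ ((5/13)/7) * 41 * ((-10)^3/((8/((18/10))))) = -120108/91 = -1319.87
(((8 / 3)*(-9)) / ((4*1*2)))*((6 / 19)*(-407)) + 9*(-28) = 2538 / 19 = 133.58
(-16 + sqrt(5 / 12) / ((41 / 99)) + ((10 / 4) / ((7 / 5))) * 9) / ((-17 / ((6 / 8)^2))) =-297 * sqrt(15) / 22304 - 9 / 3808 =-0.05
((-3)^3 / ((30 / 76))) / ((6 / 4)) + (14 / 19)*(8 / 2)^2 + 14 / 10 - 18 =-4789 / 95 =-50.41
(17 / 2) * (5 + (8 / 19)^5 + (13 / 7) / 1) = 1012198088 / 17332693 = 58.40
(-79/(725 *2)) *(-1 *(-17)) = -1343/1450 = -0.93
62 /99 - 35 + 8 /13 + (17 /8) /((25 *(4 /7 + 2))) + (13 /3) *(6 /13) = -1814687 /57200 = -31.73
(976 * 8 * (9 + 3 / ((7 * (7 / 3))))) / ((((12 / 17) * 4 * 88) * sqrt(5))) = 31110 * sqrt(5) / 539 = 129.06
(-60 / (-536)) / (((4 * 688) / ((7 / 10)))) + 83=61215509 / 737536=83.00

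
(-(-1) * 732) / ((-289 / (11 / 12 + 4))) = -3599 / 289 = -12.45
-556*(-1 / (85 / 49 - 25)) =-6811 / 285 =-23.90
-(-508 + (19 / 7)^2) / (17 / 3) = 4329 / 49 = 88.35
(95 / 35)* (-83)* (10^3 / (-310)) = 157700 / 217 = 726.73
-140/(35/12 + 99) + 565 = 689315/1223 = 563.63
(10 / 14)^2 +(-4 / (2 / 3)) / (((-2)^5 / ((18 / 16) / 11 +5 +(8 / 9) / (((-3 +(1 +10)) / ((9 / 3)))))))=105515 / 68992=1.53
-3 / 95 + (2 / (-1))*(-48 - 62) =20897 / 95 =219.97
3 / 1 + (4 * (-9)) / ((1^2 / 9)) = -321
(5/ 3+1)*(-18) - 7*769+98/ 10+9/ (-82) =-2222737/ 410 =-5421.31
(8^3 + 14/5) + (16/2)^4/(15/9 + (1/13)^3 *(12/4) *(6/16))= 1306142058/439535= 2971.65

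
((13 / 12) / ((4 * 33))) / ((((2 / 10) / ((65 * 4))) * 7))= 4225 / 2772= 1.52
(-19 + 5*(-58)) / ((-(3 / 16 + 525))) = 1648 / 2801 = 0.59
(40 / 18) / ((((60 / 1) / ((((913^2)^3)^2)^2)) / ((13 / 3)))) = 1462992208275138417535500998051177617806408554298616118471207762691857293 / 81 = 18061632200927634784388900000000000000000000000000000000000000000000000.00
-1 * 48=-48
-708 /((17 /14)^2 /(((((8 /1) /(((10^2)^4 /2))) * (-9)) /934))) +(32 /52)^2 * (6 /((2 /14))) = 283422313191633 /17819333593750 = 15.91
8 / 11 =0.73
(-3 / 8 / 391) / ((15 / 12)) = -3 / 3910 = -0.00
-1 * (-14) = 14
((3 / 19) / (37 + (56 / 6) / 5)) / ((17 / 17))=45 / 11077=0.00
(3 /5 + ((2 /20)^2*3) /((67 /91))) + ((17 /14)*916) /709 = 2.21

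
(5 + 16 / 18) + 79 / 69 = 7.03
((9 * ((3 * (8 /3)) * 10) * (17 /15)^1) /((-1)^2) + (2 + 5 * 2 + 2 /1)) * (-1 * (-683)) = 566890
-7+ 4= -3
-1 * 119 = -119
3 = 3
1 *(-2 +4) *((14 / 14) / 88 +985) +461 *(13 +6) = 472077 / 44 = 10729.02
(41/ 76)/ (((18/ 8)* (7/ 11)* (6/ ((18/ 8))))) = 451/ 3192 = 0.14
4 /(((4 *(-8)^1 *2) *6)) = -1 /96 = -0.01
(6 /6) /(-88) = -1 /88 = -0.01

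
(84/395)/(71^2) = 84/1991195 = 0.00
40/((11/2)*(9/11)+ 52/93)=7440/941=7.91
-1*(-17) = 17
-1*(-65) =65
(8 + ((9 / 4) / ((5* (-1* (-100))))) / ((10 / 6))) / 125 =80027 / 1250000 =0.06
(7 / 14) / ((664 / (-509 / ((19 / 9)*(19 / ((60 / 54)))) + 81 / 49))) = -220169 / 23490992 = -0.01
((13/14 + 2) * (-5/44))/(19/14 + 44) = -41/5588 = -0.01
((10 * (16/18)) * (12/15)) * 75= 1600/3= 533.33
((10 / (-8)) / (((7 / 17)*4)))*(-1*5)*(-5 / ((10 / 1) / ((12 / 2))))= -11.38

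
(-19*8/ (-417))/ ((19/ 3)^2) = 0.01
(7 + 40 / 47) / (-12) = -123 / 188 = -0.65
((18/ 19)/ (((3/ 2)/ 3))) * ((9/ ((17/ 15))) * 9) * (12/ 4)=131220/ 323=406.25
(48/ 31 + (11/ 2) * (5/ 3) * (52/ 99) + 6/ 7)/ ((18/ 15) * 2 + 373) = 211520/ 10997343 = 0.02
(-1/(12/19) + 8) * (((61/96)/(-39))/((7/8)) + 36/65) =96437/28080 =3.43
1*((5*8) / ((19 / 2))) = 80 / 19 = 4.21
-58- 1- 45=-104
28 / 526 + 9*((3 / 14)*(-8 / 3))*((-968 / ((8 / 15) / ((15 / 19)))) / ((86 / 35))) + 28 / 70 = 3222565682 / 1074355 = 2999.54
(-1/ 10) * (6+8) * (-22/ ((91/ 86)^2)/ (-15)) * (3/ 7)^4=-4393224/ 71009575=-0.06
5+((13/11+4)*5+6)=406/11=36.91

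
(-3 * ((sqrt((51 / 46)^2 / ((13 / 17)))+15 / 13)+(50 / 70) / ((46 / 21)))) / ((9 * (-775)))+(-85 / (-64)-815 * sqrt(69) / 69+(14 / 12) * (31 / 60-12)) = -815 * sqrt(69) / 69-322164179 / 26694720+17 * sqrt(221) / 463450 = -110.18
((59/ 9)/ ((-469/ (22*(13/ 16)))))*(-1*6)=8437/ 5628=1.50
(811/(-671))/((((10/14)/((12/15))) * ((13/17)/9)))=-3474324/218075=-15.93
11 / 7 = 1.57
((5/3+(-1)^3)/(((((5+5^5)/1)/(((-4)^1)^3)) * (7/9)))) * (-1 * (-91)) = -2496/1565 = -1.59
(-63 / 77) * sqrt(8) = -18 * sqrt(2) / 11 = -2.31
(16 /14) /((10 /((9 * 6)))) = 216 /35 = 6.17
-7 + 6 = -1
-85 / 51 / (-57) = 0.03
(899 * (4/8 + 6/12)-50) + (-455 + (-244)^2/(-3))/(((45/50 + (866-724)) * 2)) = 777.97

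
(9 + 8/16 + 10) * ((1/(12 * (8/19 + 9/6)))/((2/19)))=4693/584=8.04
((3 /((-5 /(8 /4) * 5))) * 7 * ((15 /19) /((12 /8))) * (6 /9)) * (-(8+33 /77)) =472 /95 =4.97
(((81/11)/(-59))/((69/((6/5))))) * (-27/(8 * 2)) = 2187/597080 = 0.00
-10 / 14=-5 / 7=-0.71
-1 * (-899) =899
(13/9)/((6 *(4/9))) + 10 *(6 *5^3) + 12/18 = 7501.21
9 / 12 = 3 / 4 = 0.75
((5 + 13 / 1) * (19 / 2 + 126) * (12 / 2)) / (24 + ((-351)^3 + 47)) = -7317 / 21621740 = -0.00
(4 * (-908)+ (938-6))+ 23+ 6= -2671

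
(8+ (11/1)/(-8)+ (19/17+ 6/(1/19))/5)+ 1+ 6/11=233331/7480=31.19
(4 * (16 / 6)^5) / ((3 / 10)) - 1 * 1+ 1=1310720 / 729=1797.97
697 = 697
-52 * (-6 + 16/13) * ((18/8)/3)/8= 23.25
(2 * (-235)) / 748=-235 / 374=-0.63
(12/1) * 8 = 96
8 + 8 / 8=9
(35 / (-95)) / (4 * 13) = -7 / 988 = -0.01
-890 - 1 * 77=-967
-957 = -957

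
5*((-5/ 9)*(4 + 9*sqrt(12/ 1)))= -50*sqrt(3) - 100/ 9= -97.71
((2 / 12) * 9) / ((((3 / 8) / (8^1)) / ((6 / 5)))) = 192 / 5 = 38.40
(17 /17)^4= 1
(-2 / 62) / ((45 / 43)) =-43 / 1395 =-0.03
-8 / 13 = -0.62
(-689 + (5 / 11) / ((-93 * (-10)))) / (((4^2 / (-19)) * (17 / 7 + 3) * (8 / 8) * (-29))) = -9867851 / 1898688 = -5.20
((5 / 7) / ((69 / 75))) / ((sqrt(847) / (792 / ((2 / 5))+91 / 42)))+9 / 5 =9 / 5+212375 *sqrt(7) / 10626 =54.68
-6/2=-3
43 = 43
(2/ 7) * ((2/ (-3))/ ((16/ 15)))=-5/ 28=-0.18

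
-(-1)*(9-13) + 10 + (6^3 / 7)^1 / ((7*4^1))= 348 / 49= 7.10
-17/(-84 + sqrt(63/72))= 34*sqrt(14)/56441 + 1632/8063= 0.20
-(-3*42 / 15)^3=592.70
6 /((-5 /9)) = -54 /5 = -10.80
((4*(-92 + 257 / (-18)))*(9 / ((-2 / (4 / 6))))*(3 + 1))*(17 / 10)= 8672.27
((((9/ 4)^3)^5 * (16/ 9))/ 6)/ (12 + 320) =7625597484987/ 44560285696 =171.13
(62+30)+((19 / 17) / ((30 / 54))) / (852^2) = 630729939 / 6855760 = 92.00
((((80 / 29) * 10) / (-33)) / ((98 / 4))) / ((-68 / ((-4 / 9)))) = -1600 / 7174629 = -0.00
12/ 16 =3/ 4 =0.75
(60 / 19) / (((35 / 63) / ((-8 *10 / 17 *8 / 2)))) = -34560 / 323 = -107.00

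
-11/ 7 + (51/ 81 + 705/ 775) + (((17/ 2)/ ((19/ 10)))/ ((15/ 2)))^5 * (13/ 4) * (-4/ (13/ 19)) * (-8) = 393275791771/ 34359783255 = 11.45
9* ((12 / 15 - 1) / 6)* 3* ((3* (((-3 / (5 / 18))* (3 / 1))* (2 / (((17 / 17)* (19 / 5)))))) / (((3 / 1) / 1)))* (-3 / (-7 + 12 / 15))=4374 / 589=7.43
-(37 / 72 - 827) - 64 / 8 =58931 / 72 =818.49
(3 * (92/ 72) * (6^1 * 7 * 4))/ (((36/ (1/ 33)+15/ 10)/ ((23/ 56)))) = 529/ 2379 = 0.22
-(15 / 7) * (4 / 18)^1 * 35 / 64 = -25 / 96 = -0.26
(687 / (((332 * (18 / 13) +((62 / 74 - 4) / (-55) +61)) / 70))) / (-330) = -3855215 / 13776436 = -0.28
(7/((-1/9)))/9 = -7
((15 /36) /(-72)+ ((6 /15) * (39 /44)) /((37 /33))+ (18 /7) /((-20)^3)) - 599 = -8373276833 /13986000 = -598.69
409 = 409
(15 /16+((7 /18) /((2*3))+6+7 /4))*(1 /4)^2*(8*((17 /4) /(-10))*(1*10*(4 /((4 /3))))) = -64277 /1152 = -55.80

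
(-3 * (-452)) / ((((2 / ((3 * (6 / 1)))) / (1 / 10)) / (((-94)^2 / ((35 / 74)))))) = 22799303.59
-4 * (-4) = 16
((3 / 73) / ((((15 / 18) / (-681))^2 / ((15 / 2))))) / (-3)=-25043094 / 365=-68611.22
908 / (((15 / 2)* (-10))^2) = 908 / 5625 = 0.16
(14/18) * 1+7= 7.78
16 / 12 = 4 / 3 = 1.33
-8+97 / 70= -463 / 70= -6.61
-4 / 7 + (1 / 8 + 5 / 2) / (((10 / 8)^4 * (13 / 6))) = -4276 / 56875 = -0.08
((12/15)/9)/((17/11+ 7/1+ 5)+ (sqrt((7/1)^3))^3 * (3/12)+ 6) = -30272/43938421623+ 4648336 * sqrt(7)/219692108115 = 0.00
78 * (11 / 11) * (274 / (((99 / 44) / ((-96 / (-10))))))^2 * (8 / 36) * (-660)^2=10319259063637.33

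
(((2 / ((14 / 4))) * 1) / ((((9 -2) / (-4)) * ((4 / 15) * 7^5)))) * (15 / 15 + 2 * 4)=-540 / 823543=-0.00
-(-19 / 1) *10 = 190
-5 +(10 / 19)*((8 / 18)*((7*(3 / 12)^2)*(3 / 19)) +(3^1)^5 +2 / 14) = 1864715 / 15162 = 122.99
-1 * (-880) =880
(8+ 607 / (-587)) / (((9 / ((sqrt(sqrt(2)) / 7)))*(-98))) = -1363*2^(1 / 4) / 1208046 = -0.00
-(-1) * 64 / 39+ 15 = 649 / 39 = 16.64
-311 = -311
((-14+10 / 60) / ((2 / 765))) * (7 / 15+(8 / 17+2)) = -62167 / 4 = -15541.75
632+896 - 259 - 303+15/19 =18369/19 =966.79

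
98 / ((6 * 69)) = 49 / 207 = 0.24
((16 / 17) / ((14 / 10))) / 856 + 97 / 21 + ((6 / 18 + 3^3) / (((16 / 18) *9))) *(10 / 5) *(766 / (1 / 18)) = 3599209855 / 38199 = 94222.62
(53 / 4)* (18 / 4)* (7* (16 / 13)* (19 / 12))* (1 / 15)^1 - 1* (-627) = 88559 / 130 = 681.22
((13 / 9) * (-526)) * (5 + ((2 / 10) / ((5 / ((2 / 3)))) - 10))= 2550574 / 675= 3778.63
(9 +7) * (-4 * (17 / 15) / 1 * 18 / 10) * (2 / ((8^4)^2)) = -0.00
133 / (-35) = -3.80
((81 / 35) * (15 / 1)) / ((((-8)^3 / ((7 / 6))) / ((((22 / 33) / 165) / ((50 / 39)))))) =-351 / 1408000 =-0.00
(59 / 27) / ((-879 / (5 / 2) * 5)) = -59 / 47466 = -0.00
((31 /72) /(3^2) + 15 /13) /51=0.02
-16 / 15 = -1.07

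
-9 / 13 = -0.69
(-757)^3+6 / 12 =-867596185 / 2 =-433798092.50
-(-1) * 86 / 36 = 43 / 18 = 2.39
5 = 5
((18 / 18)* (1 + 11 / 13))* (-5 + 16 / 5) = -216 / 65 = -3.32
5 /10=1 /2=0.50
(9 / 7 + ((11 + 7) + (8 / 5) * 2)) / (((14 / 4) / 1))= 1574 / 245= 6.42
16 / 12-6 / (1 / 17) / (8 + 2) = -133 / 15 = -8.87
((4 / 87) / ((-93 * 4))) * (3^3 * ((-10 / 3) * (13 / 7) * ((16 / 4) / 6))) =260 / 18879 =0.01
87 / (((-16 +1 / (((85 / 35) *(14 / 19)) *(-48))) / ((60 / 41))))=-8519040 / 1071371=-7.95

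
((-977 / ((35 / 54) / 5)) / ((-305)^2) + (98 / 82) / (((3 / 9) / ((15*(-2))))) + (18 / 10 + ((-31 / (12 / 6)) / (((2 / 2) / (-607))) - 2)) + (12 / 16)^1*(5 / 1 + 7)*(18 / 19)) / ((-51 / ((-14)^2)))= -35776.47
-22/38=-11/19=-0.58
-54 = -54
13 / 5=2.60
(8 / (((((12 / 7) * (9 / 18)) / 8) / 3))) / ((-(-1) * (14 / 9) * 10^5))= 9 / 6250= 0.00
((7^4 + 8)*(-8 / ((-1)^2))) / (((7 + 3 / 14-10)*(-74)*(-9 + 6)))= 44968 / 1443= 31.16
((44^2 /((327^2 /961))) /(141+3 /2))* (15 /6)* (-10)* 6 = -18.32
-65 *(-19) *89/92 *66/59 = 3627195/2714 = 1336.48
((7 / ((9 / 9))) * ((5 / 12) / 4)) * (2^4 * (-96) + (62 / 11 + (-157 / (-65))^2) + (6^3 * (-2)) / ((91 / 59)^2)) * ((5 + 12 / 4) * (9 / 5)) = -11655947517 / 650650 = -17914.31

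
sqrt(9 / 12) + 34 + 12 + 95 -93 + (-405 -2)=-359 + sqrt(3) / 2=-358.13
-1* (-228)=228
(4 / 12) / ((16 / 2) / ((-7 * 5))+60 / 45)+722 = 83787 / 116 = 722.30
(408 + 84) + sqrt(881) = sqrt(881) + 492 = 521.68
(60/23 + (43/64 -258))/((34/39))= -14622933/50048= -292.18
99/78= 33/26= 1.27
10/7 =1.43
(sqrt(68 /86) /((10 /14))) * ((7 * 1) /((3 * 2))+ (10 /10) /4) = 119 * sqrt(1462) /2580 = 1.76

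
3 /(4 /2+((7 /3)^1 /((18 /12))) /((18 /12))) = 81 /82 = 0.99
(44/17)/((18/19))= 418/153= 2.73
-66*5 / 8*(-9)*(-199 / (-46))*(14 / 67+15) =301129785 / 12328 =24426.49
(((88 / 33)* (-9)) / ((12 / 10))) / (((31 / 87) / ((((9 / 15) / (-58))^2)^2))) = -243 / 378029500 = -0.00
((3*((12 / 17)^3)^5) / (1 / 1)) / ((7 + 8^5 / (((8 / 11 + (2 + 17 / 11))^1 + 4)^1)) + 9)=262882305616379904 / 64745147002100523421867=0.00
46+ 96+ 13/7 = 143.86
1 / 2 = 0.50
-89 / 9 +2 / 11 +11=128 / 99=1.29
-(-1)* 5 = 5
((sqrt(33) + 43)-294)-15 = -266 + sqrt(33) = -260.26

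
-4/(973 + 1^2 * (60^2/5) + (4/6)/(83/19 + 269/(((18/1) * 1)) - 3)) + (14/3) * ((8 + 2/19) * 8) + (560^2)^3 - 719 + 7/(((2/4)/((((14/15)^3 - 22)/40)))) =7472042515956592358084848319/242276433750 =30840979455999576.18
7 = 7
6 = 6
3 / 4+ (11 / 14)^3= 3389 / 2744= 1.24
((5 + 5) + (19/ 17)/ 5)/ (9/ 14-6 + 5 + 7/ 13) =56.38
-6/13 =-0.46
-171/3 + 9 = -48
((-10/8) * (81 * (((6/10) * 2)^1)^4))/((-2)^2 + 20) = -2187/250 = -8.75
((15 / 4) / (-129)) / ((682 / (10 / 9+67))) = -3065 / 1055736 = -0.00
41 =41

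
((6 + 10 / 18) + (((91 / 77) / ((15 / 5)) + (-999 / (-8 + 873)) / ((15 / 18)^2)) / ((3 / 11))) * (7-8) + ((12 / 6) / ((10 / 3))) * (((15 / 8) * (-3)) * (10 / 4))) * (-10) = -8630617 / 311400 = -27.72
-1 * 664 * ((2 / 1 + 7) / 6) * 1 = -996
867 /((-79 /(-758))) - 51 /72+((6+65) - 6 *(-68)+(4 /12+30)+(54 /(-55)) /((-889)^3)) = 8827.44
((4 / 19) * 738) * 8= 23616 / 19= 1242.95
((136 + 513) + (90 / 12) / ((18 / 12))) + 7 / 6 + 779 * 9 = 45997 / 6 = 7666.17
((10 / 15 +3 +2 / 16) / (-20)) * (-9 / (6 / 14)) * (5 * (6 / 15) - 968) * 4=-15383.55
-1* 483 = -483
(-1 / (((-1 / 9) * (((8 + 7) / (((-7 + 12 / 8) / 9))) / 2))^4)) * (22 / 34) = -161051 / 860625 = -0.19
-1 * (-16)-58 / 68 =515 / 34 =15.15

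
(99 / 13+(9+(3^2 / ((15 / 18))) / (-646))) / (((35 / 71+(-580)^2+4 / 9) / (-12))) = -2672213652 / 4513089378005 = -0.00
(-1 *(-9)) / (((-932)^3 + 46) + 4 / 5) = -45 / 4047787606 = -0.00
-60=-60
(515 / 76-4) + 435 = 33271 / 76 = 437.78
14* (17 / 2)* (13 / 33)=1547 / 33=46.88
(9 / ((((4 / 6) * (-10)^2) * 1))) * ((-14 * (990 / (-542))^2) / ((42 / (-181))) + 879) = 1071060489 / 7344100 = 145.84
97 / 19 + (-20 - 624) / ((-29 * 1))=27.31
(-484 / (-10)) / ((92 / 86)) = 45.24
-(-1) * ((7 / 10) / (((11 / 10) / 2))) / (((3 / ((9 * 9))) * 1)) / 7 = 54 / 11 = 4.91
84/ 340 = 21/ 85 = 0.25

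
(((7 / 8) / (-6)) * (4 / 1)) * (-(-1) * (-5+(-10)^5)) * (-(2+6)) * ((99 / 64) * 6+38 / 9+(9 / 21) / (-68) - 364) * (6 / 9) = 400434454055 / 3672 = 109050777.25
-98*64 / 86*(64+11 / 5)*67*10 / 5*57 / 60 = -660697184 / 1075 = -614602.03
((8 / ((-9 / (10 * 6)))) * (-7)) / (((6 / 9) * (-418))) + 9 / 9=-71 / 209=-0.34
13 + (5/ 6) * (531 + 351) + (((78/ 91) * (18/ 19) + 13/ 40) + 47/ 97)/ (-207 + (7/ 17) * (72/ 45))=1353989278295/ 1810165112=747.99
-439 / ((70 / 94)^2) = -969751 / 1225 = -791.63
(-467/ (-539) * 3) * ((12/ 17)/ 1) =16812/ 9163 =1.83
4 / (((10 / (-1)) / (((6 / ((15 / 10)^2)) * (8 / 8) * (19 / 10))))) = -152 / 75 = -2.03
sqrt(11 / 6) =sqrt(66) / 6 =1.35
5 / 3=1.67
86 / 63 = 1.37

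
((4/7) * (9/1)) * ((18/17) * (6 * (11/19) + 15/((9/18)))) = 412128/2261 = 182.28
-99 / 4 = -24.75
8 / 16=1 / 2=0.50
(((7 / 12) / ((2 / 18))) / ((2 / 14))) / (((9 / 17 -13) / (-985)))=2461515 / 848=2902.73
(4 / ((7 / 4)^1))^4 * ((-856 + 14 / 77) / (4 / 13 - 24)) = 2005106688 / 2033647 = 985.97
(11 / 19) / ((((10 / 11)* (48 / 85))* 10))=2057 / 18240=0.11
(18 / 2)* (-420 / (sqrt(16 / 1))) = -945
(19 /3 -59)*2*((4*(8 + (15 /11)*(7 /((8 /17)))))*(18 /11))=-2359572 /121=-19500.60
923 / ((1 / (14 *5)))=64610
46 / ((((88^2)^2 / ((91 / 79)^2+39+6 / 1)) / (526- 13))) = 1705698837 / 93567468544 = 0.02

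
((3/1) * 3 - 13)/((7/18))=-72/7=-10.29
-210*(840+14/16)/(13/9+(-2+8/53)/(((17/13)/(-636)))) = -108069255/551252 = -196.04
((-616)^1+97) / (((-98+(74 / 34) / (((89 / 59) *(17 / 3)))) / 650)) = 667459950 / 193393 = 3451.31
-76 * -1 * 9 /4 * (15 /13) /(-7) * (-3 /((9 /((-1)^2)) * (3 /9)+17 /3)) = 23085 /2366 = 9.76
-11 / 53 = -0.21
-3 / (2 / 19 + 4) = -0.73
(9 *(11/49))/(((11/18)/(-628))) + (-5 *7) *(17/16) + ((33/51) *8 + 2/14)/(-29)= -816937879/386512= -2113.62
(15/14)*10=75/7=10.71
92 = 92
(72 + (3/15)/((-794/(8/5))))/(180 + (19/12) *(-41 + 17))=0.51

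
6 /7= 0.86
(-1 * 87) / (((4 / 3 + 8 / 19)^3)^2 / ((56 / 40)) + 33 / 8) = -167092290997128 / 47922479314519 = -3.49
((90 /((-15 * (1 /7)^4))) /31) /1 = -14406 /31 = -464.71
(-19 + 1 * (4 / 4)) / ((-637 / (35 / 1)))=90 / 91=0.99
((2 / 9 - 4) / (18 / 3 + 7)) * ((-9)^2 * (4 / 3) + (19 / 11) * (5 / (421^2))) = -7159121702 / 228109167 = -31.38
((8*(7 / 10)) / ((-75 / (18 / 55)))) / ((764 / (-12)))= 504 / 1313125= 0.00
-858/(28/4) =-858/7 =-122.57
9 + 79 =88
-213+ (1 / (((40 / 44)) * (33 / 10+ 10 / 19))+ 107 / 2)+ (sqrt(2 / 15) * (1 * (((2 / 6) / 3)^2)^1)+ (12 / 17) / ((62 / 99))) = -121134189 / 766258+ sqrt(30) / 1215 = -158.08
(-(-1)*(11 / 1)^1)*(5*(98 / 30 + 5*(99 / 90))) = 482.17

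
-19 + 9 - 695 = -705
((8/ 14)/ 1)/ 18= 2/ 63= 0.03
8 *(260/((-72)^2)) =65/162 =0.40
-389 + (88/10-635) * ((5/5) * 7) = -23862/5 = -4772.40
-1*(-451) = 451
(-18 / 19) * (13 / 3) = -78 / 19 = -4.11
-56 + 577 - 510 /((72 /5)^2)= 448019 /864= 518.54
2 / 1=2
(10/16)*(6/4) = 15/16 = 0.94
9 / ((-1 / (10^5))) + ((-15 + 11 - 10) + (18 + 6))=-899990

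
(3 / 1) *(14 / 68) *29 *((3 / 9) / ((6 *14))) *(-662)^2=3177269 / 102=31149.70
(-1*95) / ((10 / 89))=-1691 / 2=-845.50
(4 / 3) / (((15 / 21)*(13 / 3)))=28 / 65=0.43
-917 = -917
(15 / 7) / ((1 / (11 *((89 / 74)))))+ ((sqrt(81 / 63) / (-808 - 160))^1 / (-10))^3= 27 *sqrt(7) / 44444922368000+ 14685 / 518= 28.35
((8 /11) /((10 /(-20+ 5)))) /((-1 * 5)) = 12 /55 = 0.22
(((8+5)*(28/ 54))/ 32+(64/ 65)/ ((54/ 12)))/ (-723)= -12059/ 20301840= -0.00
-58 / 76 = -29 / 38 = -0.76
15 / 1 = 15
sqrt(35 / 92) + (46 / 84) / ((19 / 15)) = 115 / 266 + sqrt(805) / 46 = 1.05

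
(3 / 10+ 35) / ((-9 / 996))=-3906.53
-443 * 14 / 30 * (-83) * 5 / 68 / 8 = 157.71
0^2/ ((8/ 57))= 0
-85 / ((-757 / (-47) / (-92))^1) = 367540 / 757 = 485.52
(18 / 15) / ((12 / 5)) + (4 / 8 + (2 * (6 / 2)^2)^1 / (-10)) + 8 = 36 / 5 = 7.20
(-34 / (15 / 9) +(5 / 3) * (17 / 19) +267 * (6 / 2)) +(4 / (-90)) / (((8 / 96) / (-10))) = 224416 / 285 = 787.42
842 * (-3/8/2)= -1263/8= -157.88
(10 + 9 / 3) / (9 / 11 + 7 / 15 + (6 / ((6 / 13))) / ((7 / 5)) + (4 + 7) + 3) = 1155 / 2183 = 0.53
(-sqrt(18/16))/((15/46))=-23 * sqrt(2)/10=-3.25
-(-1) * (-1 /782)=-1 /782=-0.00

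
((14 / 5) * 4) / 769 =56 / 3845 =0.01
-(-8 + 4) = 4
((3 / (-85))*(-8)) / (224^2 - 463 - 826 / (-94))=0.00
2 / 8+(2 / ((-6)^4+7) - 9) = -45597 / 5212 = -8.75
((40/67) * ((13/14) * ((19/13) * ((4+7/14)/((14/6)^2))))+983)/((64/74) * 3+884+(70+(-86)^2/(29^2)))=703421971421/690349377886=1.02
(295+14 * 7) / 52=393 / 52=7.56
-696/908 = -0.77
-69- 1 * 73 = -142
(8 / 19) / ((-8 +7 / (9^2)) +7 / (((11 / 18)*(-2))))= -3564 / 115463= -0.03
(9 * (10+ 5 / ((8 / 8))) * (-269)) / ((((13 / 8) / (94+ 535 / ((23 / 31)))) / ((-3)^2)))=-49017405960 / 299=-163937812.58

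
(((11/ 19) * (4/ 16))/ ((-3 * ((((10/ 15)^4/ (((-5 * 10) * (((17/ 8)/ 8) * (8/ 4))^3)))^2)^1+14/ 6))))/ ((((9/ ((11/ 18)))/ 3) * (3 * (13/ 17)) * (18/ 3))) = -279286759310625/ 912991027609930672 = -0.00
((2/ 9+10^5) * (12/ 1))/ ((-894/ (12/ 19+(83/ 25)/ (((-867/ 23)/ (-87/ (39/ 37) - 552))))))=-544646612523116/ 7179345225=-75862.99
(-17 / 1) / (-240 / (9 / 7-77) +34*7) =-901 / 12782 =-0.07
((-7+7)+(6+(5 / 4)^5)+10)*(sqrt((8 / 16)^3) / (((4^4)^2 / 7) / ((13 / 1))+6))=1775319*sqrt(2) / 270671872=0.01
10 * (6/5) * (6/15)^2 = 48/25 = 1.92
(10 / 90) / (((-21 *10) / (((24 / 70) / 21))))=-2 / 231525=-0.00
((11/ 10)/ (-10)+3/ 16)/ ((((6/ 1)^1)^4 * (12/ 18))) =31/ 345600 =0.00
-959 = -959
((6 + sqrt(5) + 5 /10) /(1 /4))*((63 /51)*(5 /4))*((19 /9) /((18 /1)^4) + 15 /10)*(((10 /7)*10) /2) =177149375*sqrt(5) /2676888 + 2302941875 /5353776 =578.13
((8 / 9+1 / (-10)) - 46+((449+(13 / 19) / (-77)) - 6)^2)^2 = 1428375030396685054001464441 / 37107553594904100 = 38492837495.84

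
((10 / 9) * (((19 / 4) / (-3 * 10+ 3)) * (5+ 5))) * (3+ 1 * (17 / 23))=-40850 / 5589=-7.31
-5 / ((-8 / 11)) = 55 / 8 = 6.88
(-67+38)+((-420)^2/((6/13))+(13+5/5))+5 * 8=382225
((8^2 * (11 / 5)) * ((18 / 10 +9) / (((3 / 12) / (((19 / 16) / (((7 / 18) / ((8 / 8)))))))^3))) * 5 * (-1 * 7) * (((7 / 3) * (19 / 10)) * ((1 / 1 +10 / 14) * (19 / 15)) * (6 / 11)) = -3119171623488 / 6125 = -509252509.96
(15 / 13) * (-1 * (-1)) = 15 / 13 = 1.15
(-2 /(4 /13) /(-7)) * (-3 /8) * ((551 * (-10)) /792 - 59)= 339547 /14784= 22.97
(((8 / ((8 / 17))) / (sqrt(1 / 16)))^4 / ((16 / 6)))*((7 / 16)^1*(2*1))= 7015764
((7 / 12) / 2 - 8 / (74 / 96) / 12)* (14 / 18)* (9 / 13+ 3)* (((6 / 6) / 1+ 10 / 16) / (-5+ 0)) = 0.53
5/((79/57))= 3.61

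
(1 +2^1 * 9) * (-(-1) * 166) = 3154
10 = 10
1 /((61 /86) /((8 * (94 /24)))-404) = -8084 /3265753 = -0.00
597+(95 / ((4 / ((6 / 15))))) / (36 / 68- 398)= 8067535 / 13514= 596.98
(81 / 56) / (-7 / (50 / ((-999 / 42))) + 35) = 0.04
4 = 4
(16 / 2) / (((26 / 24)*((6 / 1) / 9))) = 144 / 13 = 11.08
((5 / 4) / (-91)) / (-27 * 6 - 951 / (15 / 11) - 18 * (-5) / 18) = 25 / 1555008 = 0.00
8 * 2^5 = 256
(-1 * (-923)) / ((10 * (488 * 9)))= 923 / 43920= 0.02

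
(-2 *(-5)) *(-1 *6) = -60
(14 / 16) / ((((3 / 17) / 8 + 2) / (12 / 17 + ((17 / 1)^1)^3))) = 584731 / 275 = 2126.29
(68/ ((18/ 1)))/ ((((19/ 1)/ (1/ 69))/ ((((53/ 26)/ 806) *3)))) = 901/ 41209974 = 0.00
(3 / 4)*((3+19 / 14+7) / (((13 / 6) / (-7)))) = -27.52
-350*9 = -3150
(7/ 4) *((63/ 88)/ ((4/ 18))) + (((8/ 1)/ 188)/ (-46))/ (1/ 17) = 4278521/ 761024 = 5.62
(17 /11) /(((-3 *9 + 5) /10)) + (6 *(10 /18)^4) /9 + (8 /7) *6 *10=1132536005 /16671501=67.93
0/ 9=0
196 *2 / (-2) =-196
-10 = -10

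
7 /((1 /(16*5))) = 560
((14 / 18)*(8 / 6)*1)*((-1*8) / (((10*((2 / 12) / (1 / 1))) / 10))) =-448 / 9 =-49.78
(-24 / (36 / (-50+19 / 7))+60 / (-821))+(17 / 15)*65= 105.12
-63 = -63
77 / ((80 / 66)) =63.52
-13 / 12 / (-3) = 13 / 36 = 0.36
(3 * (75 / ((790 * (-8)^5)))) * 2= -45 / 2588672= -0.00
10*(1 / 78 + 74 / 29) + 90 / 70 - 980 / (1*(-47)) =17779718 / 372099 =47.78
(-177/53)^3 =-5545233/148877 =-37.25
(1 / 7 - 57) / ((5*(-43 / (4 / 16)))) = 199 / 3010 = 0.07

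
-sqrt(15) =-3.87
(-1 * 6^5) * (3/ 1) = -23328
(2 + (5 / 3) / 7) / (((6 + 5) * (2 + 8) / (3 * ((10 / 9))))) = 47 / 693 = 0.07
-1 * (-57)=57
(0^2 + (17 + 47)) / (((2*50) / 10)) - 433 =-426.60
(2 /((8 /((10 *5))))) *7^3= 8575 /2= 4287.50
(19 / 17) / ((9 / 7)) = 133 / 153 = 0.87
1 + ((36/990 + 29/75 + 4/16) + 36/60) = 7501/3300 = 2.27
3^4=81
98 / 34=49 / 17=2.88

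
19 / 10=1.90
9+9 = 18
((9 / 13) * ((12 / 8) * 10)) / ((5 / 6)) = 162 / 13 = 12.46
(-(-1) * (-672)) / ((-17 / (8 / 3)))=1792 / 17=105.41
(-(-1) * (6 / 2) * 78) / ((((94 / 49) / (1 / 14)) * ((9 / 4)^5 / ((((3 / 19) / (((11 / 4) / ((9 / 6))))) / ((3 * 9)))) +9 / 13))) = 1211392 / 2513595673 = 0.00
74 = 74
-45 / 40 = -9 / 8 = -1.12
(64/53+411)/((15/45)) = 65541/53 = 1236.62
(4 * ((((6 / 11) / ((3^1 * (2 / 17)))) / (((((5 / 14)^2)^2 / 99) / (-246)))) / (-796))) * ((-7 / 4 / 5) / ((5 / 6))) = -15181964784 / 3109375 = -4882.64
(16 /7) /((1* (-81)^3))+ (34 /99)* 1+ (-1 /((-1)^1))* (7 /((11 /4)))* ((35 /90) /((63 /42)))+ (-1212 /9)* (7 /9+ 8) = -48330543794 /40920957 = -1181.07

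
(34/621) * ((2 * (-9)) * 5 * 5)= -1700/69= -24.64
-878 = -878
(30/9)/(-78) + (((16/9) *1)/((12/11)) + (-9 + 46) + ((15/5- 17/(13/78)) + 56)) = -4.41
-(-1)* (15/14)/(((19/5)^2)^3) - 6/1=-3951619629/658642334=-6.00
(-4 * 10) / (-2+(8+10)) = -2.50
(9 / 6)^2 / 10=9 / 40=0.22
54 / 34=27 / 17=1.59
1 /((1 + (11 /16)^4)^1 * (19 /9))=589824 /1523363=0.39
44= 44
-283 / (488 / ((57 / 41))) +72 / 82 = 0.07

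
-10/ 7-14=-108/ 7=-15.43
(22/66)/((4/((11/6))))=11/72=0.15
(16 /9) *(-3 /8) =-2 /3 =-0.67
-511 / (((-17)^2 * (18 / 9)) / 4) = -1022 / 289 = -3.54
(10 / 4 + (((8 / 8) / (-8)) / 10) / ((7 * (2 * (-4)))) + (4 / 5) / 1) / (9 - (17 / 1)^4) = -2957 / 74826752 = -0.00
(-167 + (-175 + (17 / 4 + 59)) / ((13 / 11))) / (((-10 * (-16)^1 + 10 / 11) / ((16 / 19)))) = -1.37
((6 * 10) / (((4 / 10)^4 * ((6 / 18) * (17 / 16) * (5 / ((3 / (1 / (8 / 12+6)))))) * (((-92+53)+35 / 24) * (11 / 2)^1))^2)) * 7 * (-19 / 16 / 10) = -6463800000000 / 28387869169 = -227.70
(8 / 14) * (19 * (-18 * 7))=-1368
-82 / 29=-2.83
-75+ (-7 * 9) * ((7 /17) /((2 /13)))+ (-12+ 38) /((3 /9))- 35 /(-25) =-27917 /170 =-164.22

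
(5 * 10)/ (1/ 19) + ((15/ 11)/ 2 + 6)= 21047/ 22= 956.68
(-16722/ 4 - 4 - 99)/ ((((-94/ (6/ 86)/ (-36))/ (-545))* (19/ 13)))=1638824265/ 38399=42678.83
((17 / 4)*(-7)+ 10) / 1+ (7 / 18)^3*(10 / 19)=-546257 / 27702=-19.72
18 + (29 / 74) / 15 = 20009 / 1110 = 18.03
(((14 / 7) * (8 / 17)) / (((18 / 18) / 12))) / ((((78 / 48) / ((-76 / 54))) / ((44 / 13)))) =-856064 / 25857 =-33.11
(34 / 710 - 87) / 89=-30868 / 31595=-0.98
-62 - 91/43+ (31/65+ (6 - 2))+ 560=1398508/2795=500.36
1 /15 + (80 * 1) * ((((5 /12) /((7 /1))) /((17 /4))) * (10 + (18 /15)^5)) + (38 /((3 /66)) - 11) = 37443016 /44625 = 839.06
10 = 10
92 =92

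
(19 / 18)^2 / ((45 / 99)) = 3971 / 1620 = 2.45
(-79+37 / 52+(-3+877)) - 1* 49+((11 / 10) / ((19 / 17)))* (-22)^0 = 3693617 / 4940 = 747.70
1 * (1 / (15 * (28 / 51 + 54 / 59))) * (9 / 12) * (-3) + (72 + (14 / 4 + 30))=9287633 / 88120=105.40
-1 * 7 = -7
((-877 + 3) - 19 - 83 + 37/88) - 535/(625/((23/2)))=-10839659/11000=-985.42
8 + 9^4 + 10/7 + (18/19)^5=113896448283/17332693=6571.19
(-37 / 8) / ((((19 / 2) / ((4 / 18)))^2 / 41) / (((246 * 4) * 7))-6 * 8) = 6966064 / 72286701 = 0.10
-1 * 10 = -10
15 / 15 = 1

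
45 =45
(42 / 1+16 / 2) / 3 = 50 / 3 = 16.67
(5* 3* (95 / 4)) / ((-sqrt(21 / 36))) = -1425* sqrt(21) / 14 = -466.44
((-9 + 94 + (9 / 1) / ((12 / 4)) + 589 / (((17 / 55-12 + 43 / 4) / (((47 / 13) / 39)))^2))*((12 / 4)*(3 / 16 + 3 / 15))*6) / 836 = 363626842681 / 465047909820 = 0.78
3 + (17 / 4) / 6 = 89 / 24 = 3.71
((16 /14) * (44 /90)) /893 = 176 /281295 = 0.00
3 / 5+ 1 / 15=0.67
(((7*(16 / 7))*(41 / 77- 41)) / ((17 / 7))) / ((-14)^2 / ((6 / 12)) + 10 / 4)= -99712 / 147543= -0.68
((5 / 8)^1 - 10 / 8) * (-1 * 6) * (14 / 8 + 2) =225 / 16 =14.06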